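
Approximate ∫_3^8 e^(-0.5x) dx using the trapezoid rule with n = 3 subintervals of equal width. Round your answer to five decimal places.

Δx = (8 − 3)/3 = 5/3.
f(3) ≈ 0.22313, f(14/3) ≈ 0.09697, f(19/3) ≈ 0.04214, f(8) ≈ 0.01832.
T_3 = (Δx/2)·[f(x_0) + 2f(x_1) + 2f(x_2) + f(x_3)].
Sum ≈ 0.43306.

0.43306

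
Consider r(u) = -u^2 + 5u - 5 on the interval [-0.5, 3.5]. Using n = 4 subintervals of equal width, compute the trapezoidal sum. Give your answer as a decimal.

Δu = (3.5 − (-0.5))/4 = 1.
r(-0.5) = -7.75, r(0.5) = -2.75, r(1.5) = 0.25, r(2.5) = 1.25, r(3.5) = 0.25.
T_4 = (Δu/2)·[r(u_0) + 2r(u_1) + 2r(u_2) + 2r(u_3) + r(u_4)].
Sum = -5.

-5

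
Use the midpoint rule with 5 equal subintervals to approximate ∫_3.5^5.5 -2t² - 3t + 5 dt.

-99.28

Δt = (5.5 − 3.5)/5 = 0.4.
Midpoints: 3.7, 4.1, 4.5, 4.9, 5.3.
f(3.7) = -33.48, f(4.1) = -40.92, f(4.5) = -49, f(4.9) = -57.72, f(5.3) = -67.08.
Sum = Δt · [f(3.7) + f(4.1) + f(4.5) + f(4.9) + f(5.3)].
Sum = -99.28.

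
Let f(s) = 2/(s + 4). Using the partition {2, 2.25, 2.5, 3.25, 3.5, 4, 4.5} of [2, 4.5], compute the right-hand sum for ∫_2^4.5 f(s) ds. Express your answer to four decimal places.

Subinterval widths: 0.25, 0.25, 0.75, 0.25, 0.5, 0.5.
Right endpoints: 2.25, 2.5, 3.25, 3.5, 4, 4.5.
f(2.25) = 0.32, f(2.5) = 4/13, f(3.25) = 8/29, f(3.5) = 4/15, f(4) = 0.25, f(4.5) = 4/17.
Sum = Σ Δs_i · f(s_i).
Sum ≈ 0.6731.

0.6731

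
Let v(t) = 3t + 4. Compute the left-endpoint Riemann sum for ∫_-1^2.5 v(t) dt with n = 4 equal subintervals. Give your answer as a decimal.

17.28125

Δt = (2.5 − (-1))/4 = 0.875.
Left endpoints: -1, -0.125, 0.75, 1.625.
v(-1) = 1, v(-0.125) = 3.625, v(0.75) = 6.25, v(1.625) = 8.875.
Sum = Δt · [v(-1) + v(-0.125) + v(0.75) + v(1.625)].
Sum = 17.28125.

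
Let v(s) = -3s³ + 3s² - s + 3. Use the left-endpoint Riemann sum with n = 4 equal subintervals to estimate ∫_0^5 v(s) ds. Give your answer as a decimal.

Δs = (5 − 0)/4 = 1.25.
Left endpoints: 0, 1.25, 2.5, 3.75.
v(0) = 3, v(1.25) = 0.578125, v(2.5) = -27.625, v(3.75) = -116.765625.
Sum = Δs · [v(0) + v(1.25) + v(2.5) + v(3.75)].
Sum = -176.015625.

-176.015625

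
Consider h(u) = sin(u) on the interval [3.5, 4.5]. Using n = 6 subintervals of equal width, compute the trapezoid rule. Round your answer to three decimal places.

Δu = (4.5 − 3.5)/6 = 1/6.
h(3.5) ≈ -0.351, h(11/3) ≈ -0.501, h(23/6) ≈ -0.638, h(4) ≈ -0.757, h(25/6) ≈ -0.855, h(13/3) ≈ -0.929, h(4.5) ≈ -0.978.
T_6 = (Δu/2)·[h(u_0) + 2h(u_1) + ... + 2h(u_{5}) + h(u_6)].
Sum ≈ -0.724.

-0.724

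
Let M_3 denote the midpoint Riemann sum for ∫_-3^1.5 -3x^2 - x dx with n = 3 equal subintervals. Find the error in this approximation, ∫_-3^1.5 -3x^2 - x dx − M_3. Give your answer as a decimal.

Exact integral: ∫_-3^1.5 f(x) dx = -27.
M_3 = -24.46875.
Error = -27 − (-24.46875) = -2.53125.

-2.53125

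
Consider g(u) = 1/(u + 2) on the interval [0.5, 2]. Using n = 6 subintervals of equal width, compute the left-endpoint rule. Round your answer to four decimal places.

Δu = (2 − 0.5)/6 = 0.25.
Left endpoints: 0.5, 0.75, 1, 1.25, 1.5, 1.75.
g(0.5) = 0.4, g(0.75) = 4/11, g(1) = 1/3, g(1.25) = 4/13, g(1.5) = 2/7, g(1.75) = 4/15.
Sum = Δu · [g(0.5) + g(0.75) + g(1) + ...].
Sum ≈ 0.4893.

0.4893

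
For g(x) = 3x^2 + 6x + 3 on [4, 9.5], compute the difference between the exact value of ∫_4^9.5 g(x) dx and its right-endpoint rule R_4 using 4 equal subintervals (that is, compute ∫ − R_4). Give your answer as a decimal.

Exact integral: ∫_4^9.5 g(x) dx = 1032.625.
R_4 = 1213.65234375.
Error = 1032.625 − 1213.65234375 = -181.02734375.

-181.02734375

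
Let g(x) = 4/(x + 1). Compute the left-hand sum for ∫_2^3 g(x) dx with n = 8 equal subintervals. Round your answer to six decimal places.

Δx = (3 − 2)/8 = 0.125.
Left endpoints: 2, 2.125, 2.25, 2.375, 2.5, 2.625, 2.75, 2.875.
g(2) = 4/3, g(2.125) = 1.28, g(2.25) = 16/13, g(2.375) = 32/27, g(2.5) = 8/7, g(2.625) = 32/29, g(2.75) = 16/15, g(2.875) = 32/31.
Sum = Δx · [g(2) + g(2.125) + g(2.25) + ...].
Sum ≈ 1.171815.

1.171815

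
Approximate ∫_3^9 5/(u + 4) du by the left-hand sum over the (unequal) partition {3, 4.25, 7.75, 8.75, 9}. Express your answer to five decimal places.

Subinterval widths: 1.25, 3.5, 1, 0.25.
Left endpoints: 3, 4.25, 7.75, 8.75.
f(3) = 5/7, f(4.25) = 20/33, f(7.75) = 20/47, f(8.75) = 20/51.
Sum = Σ Δu_i · f(u_i).
Sum ≈ 3.53764.

3.53764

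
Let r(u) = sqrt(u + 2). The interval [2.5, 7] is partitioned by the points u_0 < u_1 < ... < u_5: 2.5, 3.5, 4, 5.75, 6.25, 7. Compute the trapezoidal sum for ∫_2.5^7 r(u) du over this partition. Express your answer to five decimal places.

11.62729

Subinterval widths: 1, 0.5, 1.75, 0.5, 0.75.
r(2.5) ≈ 2.12132, r(3.5) ≈ 2.34521, r(4) ≈ 2.44949, r(5.75) ≈ 2.78388, r(6.25) ≈ 2.87228, r(7) ≈ 3.00000.
On each subinterval the trapezoid contributes (Δu_i/2)·[r(u_{i-1}) + r(u_i)].
Sum ≈ 11.62729.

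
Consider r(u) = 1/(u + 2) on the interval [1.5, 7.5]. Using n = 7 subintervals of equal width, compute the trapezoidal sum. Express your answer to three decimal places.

Δu = (7.5 − 1.5)/7 = 6/7.
r(1.5) = 2/7, r(33/14) = 14/61, r(45/14) = 14/73, r(57/14) = 14/85, r(69/14) = 14/97, r(81/14) = 14/109, r(93/14) = 14/121, r(7.5) = 2/19.
T_7 = (Δu/2)·[r(u_0) + 2r(u_1) + ... + 2r(u_{6}) + r(u_7)].
Sum ≈ 1.003.

1.003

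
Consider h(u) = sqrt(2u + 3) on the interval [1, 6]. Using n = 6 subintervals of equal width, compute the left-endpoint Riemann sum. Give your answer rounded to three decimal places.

14.945

Δu = (6 − 1)/6 = 5/6.
Left endpoints: 1, 11/6, 8/3, 3.5, 13/3, 31/6.
h(1) ≈ 2.236, h(11/6) ≈ 2.582, h(8/3) ≈ 2.887, h(3.5) ≈ 3.162, h(13/3) ≈ 3.416, h(31/6) ≈ 3.651.
Sum = Δu · [h(1) + h(11/6) + h(8/3) + ...].
Sum ≈ 14.945.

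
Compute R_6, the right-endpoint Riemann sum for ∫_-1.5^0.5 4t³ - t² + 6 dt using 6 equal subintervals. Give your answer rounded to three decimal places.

Δt = (0.5 − (-1.5))/6 = 1/3.
Right endpoints: -7/6, -5/6, -0.5, -1/6, 1/6, 0.5.
f(-7/6) = -185/108, f(-5/6) = 323/108, f(-0.5) = 5.25, f(-1/6) = 643/108, f(1/6) = 647/108, f(0.5) = 6.25.
Sum = Δt · [f(-7/6) + f(-5/6) + f(-0.5) + ...].
Sum ≈ 8.241.

8.241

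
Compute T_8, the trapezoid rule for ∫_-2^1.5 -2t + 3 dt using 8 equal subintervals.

Δt = (1.5 − (-2))/8 = 0.4375.
f(-2) = 7, f(-1.5625) = 6.125, f(-1.125) = 5.25, f(-0.6875) = 4.375, f(-0.25) = 3.5, f(0.1875) = 2.625, f(0.625) = 1.75, f(1.0625) = 0.875, f(1.5) = 0.
T_8 = (Δt/2)·[f(t_0) + 2f(t_1) + ... + 2f(t_{7}) + f(t_8)].
Sum = 12.25.

12.25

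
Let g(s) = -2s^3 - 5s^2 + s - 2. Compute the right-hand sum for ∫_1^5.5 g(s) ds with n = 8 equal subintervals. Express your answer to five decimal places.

Δs = (5.5 − 1)/8 = 0.5625.
Right endpoints: 1.5625, 2.125, 2.6875, 3.25, 3.8125, 4.375, 4.9375, 5.5.
g(1.5625) = -41521/2048, g(2.125) = -41.64453125, g(2.6875) = -152059/2048, g(3.25) = -120.21875, g(3.8125) = -372109/2048, g(4.375) = -260.80859375, g(4.9375) = -736663/2048, g(5.5) = -480.5.
Sum = Δs · [g(1.5625) + g(2.125) + g(2.6875) + ...].
Sum ≈ -865.73584.

-865.73584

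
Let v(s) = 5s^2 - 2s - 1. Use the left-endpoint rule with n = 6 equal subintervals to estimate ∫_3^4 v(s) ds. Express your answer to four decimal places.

50.9398

Δs = (4 − 3)/6 = 1/6.
Left endpoints: 3, 19/6, 10/3, 3.5, 11/3, 23/6.
v(3) = 38, v(19/6) = 1541/36, v(10/3) = 431/9, v(3.5) = 53.25, v(11/3) = 530/9, v(23/6) = 2333/36.
Sum = Δs · [v(3) + v(19/6) + v(10/3) + ...].
Sum ≈ 50.9398.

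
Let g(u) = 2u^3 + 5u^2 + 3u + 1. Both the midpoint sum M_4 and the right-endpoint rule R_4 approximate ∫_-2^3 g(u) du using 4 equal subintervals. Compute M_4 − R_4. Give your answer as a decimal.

M_4 = 98.125.
R_4 = 182.5.
M_4 − R_4 = -84.375.

-84.375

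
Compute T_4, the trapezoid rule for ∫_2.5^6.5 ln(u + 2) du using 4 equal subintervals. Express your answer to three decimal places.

Δu = (6.5 − 2.5)/4 = 1.
f(2.5) ≈ 1.504, f(3.5) ≈ 1.705, f(4.5) ≈ 1.872, f(5.5) ≈ 2.015, f(6.5) ≈ 2.140.
T_4 = (Δu/2)·[f(u_0) + 2f(u_1) + 2f(u_2) + 2f(u_3) + f(u_4)].
Sum ≈ 7.414.

7.414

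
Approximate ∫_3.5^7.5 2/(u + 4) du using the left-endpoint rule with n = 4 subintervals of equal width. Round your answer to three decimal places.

0.903

Δu = (7.5 − 3.5)/4 = 1.
Left endpoints: 3.5, 4.5, 5.5, 6.5.
f(3.5) = 4/15, f(4.5) = 4/17, f(5.5) = 4/19, f(6.5) = 4/21.
Sum = Δu · [f(3.5) + f(4.5) + f(5.5) + f(6.5)].
Sum ≈ 0.903.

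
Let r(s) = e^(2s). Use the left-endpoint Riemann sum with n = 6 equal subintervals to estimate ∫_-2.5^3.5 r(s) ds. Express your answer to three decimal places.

171.641

Δs = (3.5 − (-2.5))/6 = 1.
Left endpoints: -2.5, -1.5, -0.5, 0.5, 1.5, 2.5.
r(-2.5) ≈ 0.007, r(-1.5) ≈ 0.050, r(-0.5) ≈ 0.368, r(0.5) ≈ 2.718, r(1.5) ≈ 20.086, r(2.5) ≈ 148.413.
Sum = Δs · [r(-2.5) + r(-1.5) + r(-0.5) + ...].
Sum ≈ 171.641.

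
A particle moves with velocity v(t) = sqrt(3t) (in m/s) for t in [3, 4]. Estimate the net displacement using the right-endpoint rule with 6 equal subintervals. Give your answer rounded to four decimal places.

Δt = (4 − 3)/6 = 1/6.
Right endpoints: 19/6, 10/3, 3.5, 11/3, 23/6, 4.
v(19/6) ≈ 3.0822, v(10/3) ≈ 3.1623, v(3.5) ≈ 3.2404, v(11/3) ≈ 3.3166, v(23/6) ≈ 3.3912, v(4) ≈ 3.4641.
Sum = Δt · [v(19/6) + v(10/3) + v(3.5) + ...].
Sum ≈ 3.2761.

3.2761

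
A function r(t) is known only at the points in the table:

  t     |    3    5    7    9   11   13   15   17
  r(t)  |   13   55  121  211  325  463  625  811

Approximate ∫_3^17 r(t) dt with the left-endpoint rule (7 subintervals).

Δt = 2.
Sum = 2·[13 + 55 + 121 + 211 + 325 + 463 + 625] = 3626.

3626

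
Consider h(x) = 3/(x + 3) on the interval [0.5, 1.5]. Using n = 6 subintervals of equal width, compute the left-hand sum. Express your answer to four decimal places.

0.7700

Δx = (1.5 − 0.5)/6 = 1/6.
Left endpoints: 0.5, 2/3, 5/6, 1, 7/6, 4/3.
h(0.5) = 6/7, h(2/3) = 9/11, h(5/6) = 18/23, h(1) = 0.75, h(7/6) = 0.72, h(4/3) = 9/13.
Sum = Δx · [h(0.5) + h(2/3) + h(5/6) + ...].
Sum ≈ 0.7700.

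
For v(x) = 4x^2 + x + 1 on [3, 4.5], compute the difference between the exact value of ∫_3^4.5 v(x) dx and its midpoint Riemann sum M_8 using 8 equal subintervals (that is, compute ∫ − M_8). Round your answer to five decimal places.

Exact integral: ∫_3^4.5 v(x) dx = 92.625.
M_8 ≈ 92.6074219.
Error ≈ 92.625 − 92.6074219 ≈ 0.01758.

0.01758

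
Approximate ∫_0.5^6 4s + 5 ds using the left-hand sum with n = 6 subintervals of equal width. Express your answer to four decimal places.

Δs = (6 − 0.5)/6 = 11/12.
Left endpoints: 0.5, 17/12, 7/3, 3.25, 25/6, 61/12.
f(0.5) = 7, f(17/12) = 32/3, f(7/3) = 43/3, f(3.25) = 18, f(25/6) = 65/3, f(61/12) = 76/3.
Sum = Δs · [f(0.5) + f(17/12) + f(7/3) + ...].
Sum ≈ 88.9167.

88.9167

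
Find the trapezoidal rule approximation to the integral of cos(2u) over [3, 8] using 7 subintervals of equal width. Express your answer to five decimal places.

-0.00350

Δu = (8 − 3)/7 = 5/7.
f(3) ≈ 0.96017, f(26/7) ≈ 0.41269, f(31/7) ≈ -0.84317, f(36/7) ≈ -0.65173, f(41/7) ≈ 0.65842, f(46/7) ≈ 0.83838, f(51/7) ≈ -0.42074, f(8) ≈ -0.95766.
T_7 = (Δu/2)·[f(u_0) + 2f(u_1) + ... + 2f(u_{6}) + f(u_7)].
Sum ≈ -0.00350.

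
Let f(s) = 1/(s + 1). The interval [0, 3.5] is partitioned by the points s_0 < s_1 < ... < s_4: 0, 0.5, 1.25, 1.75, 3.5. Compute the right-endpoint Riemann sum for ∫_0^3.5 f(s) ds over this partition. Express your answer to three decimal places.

1.237

Subinterval widths: 0.5, 0.75, 0.5, 1.75.
Right endpoints: 0.5, 1.25, 1.75, 3.5.
f(0.5) = 2/3, f(1.25) = 4/9, f(1.75) = 4/11, f(3.5) = 2/9.
Sum = Σ Δs_i · f(s_i).
Sum ≈ 1.237.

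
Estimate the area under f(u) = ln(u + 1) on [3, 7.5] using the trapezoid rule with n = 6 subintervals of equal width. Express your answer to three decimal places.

Δu = (7.5 − 3)/6 = 0.75.
f(3) ≈ 1.386, f(3.75) ≈ 1.558, f(4.5) ≈ 1.705, f(5.25) ≈ 1.833, f(6) ≈ 1.946, f(6.75) ≈ 2.048, f(7.5) ≈ 2.140.
T_6 = (Δu/2)·[f(u_0) + 2f(u_1) + ... + 2f(u_{5}) + f(u_6)].
Sum ≈ 8.139.

8.139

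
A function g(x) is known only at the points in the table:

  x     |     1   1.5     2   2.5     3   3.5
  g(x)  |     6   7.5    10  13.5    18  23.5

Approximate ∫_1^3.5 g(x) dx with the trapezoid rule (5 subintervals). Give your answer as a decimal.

31.875

Δx = 0.5.
T_5 = (0.5/2)·[6 + 2·7.5 + 2·10 + 2·13.5 + 2·18 + 23.5] = 31.875.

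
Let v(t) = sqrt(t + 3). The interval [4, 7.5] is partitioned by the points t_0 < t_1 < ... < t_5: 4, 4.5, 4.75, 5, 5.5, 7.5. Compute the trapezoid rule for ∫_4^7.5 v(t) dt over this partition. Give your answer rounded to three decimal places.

Subinterval widths: 0.5, 0.25, 0.25, 0.5, 2.
v(4) ≈ 2.646, v(4.5) ≈ 2.739, v(4.75) ≈ 2.784, v(5) ≈ 2.828, v(5.5) ≈ 2.915, v(7.5) ≈ 3.240.
On each subinterval the trapezoid contributes (Δt_i/2)·[v(t_{i-1}) + v(t_i)].
Sum ≈ 10.330.

10.330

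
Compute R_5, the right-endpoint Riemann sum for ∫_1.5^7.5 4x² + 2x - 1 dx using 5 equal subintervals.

Δx = (7.5 − 1.5)/5 = 1.2.
Right endpoints: 2.7, 3.9, 5.1, 6.3, 7.5.
f(2.7) = 33.56, f(3.9) = 67.64, f(5.1) = 113.24, f(6.3) = 170.36, f(7.5) = 239.
Sum = Δx · [f(2.7) + f(3.9) + f(5.1) + f(6.3) + f(7.5)].
Sum = 748.56.

748.56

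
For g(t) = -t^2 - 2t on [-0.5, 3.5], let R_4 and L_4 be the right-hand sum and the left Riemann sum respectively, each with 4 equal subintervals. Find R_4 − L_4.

R_4 = -37.
L_4 = -17.
R_4 − L_4 = -20.

-20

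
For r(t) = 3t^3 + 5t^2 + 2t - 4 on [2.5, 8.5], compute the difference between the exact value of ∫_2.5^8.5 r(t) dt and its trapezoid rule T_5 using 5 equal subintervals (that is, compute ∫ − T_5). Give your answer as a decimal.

Exact integral: ∫_2.5^8.5 r(t) dt = 4925.25.
T_5 = 5003.73.
Error = 4925.25 − 5003.73 = -78.48.

-78.48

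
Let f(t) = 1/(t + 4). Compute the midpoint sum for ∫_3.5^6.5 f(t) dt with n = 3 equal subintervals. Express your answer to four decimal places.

Δt = (6.5 − 3.5)/3 = 1.
Midpoints: 4, 5, 6.
f(4) = 0.125, f(5) = 1/9, f(6) = 0.1.
Sum = Δt · [f(4) + f(5) + f(6)].
Sum ≈ 0.3361.

0.3361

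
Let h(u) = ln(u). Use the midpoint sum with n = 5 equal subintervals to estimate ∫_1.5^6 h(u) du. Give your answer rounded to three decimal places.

5.659

Δu = (6 − 1.5)/5 = 0.9.
Midpoints: 1.95, 2.85, 3.75, 4.65, 5.55.
h(1.95) ≈ 0.668, h(2.85) ≈ 1.047, h(3.75) ≈ 1.322, h(4.65) ≈ 1.537, h(5.55) ≈ 1.714.
Sum = Δu · [h(1.95) + h(2.85) + h(3.75) + h(4.65) + h(5.55)].
Sum ≈ 5.659.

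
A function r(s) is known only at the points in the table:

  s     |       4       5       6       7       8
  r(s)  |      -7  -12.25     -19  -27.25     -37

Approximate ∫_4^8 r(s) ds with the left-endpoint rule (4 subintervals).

Δs = 1.
Sum = 1·[(-7) + (-12.25) + (-19) + (-27.25)] = -65.5.

-65.5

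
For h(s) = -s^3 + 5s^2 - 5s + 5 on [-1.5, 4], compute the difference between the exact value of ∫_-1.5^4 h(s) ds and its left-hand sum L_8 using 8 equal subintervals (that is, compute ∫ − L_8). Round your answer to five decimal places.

-9.52205

Exact integral: ∫_-1.5^4 h(s) ds ≈ 42.6822917.
L_8 ≈ 52.2043457.
Error ≈ 42.6822917 − 52.2043457 ≈ -9.52205.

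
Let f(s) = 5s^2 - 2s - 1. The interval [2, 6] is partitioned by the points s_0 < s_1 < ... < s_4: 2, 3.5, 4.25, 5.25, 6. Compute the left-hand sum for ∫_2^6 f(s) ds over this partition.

237.984375

Subinterval widths: 1.5, 0.75, 1, 0.75.
Left endpoints: 2, 3.5, 4.25, 5.25.
f(2) = 15, f(3.5) = 53.25, f(4.25) = 80.8125, f(5.25) = 126.3125.
Sum = Σ Δs_i · f(s_i).
Sum = 237.984375.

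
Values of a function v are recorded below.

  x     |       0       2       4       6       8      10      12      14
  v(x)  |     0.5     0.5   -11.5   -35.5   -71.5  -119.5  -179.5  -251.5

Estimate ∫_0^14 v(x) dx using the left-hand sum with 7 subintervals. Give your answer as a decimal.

-833

Δx = 2.
Sum = 2·[0.5 + 0.5 + (-11.5) + (-35.5) + (-71.5) + (-119.5) + (-179.5)] = -833.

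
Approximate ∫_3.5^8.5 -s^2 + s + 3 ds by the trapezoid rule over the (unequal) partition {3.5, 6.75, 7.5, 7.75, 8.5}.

-151.28125

Subinterval widths: 3.25, 0.75, 0.25, 0.75.
f(3.5) = -5.75, f(6.75) = -35.8125, f(7.5) = -45.75, f(7.75) = -49.3125, f(8.5) = -60.75.
On each subinterval the trapezoid contributes (Δs_i/2)·[f(s_{i-1}) + f(s_i)].
Sum = -151.28125.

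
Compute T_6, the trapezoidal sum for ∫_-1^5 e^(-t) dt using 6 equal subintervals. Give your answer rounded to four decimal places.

Δt = (5 − (-1))/6 = 1.
f(-1) ≈ 2.7183, f(0) ≈ 1.0000, f(1) ≈ 0.3679, f(2) ≈ 0.1353, f(3) ≈ 0.0498, f(4) ≈ 0.0183, f(5) ≈ 0.0067.
T_6 = (Δt/2)·[f(t_0) + 2f(t_1) + ... + 2f(t_{5}) + f(t_6)].
Sum ≈ 2.9338.

2.9338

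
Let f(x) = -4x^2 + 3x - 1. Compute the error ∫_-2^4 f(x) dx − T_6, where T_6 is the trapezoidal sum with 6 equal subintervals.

4

Exact integral: ∫_-2^4 f(x) dx = -84.
T_6 = -88.
Error = -84 − (-88) = 4.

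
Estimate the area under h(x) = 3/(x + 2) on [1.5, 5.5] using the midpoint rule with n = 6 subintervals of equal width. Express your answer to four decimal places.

2.2829

Δx = (5.5 − 1.5)/6 = 2/3.
Midpoints: 11/6, 2.5, 19/6, 23/6, 4.5, 31/6.
h(11/6) = 18/23, h(2.5) = 2/3, h(19/6) = 18/31, h(23/6) = 18/35, h(4.5) = 6/13, h(31/6) = 18/43.
Sum = Δx · [h(11/6) + h(2.5) + h(19/6) + ...].
Sum ≈ 2.2829.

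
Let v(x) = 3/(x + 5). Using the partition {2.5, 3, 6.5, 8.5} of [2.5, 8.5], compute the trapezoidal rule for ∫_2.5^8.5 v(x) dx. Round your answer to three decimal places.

1.790

Subinterval widths: 0.5, 3.5, 2.
v(2.5) = 0.4, v(3) = 0.375, v(6.5) = 6/23, v(8.5) = 2/9.
On each subinterval the trapezoid contributes (Δx_i/2)·[v(x_{i-1}) + v(x_i)].
Sum ≈ 1.790.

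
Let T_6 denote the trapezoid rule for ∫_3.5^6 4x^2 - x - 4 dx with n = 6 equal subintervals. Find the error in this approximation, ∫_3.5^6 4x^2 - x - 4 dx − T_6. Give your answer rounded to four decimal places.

Exact integral: ∫_3.5^6 f(x) dx ≈ 208.958333.
T_6 ≈ 209.247685.
Error ≈ 208.958333 − 209.247685 ≈ -0.2894.

-0.2894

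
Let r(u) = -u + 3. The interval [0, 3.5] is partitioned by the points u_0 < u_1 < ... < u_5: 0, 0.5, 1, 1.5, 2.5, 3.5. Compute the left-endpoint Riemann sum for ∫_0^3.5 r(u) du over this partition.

Subinterval widths: 0.5, 0.5, 0.5, 1, 1.
Left endpoints: 0, 0.5, 1, 1.5, 2.5.
r(0) = 3, r(0.5) = 2.5, r(1) = 2, r(1.5) = 1.5, r(2.5) = 0.5.
Sum = Σ Δu_i · r(u_i).
Sum = 5.75.

5.75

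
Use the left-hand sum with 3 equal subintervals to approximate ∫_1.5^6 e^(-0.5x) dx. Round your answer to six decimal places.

1.201344

Δx = (6 − 1.5)/3 = 1.5.
Left endpoints: 1.5, 3, 4.5.
f(1.5) ≈ 0.472367, f(3) ≈ 0.223130, f(4.5) ≈ 0.105399.
Sum = Δx · [f(1.5) + f(3) + f(4.5)].
Sum ≈ 1.201344.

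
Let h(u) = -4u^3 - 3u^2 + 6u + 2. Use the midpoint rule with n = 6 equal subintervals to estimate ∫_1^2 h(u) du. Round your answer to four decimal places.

Δu = (2 − 1)/6 = 1/6.
Midpoints: 13/12, 1.25, 17/12, 19/12, 1.75, 23/12.
h(13/12) = -23/216, h(1.25) = -3, h(17/12) = -1489/216, h(19/12) = -1285/108, h(1.75) = -18.125, h(23/12) = -1387/54.
Sum = Δu · [h(13/12) + h(1.25) + h(17/12) + ...].
Sum ≈ -10.9514.

-10.9514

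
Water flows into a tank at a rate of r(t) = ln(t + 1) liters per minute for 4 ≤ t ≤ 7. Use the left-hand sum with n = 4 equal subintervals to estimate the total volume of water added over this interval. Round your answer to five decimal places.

5.40858

Δt = (7 − 4)/4 = 0.75.
Left endpoints: 4, 4.75, 5.5, 6.25.
r(4) ≈ 1.60944, r(4.75) ≈ 1.74920, r(5.5) ≈ 1.87180, r(6.25) ≈ 1.98100.
Sum = Δt · [r(4) + r(4.75) + r(5.5) + r(6.25)].
Sum ≈ 5.40858.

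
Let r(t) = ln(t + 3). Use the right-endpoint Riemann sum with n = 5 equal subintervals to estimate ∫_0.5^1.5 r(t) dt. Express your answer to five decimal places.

Δt = (1.5 − 0.5)/5 = 0.2.
Right endpoints: 0.7, 0.9, 1.1, 1.3, 1.5.
r(0.7) ≈ 1.30833, r(0.9) ≈ 1.36098, r(1.1) ≈ 1.41099, r(1.3) ≈ 1.45862, r(1.5) ≈ 1.50408.
Sum = Δt · [r(0.7) + r(0.9) + r(1.1) + r(1.3) + r(1.5)].
Sum ≈ 1.40860.

1.40860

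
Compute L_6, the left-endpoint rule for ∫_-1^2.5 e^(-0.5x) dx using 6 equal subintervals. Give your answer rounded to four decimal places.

Δx = (2.5 − (-1))/6 = 7/12.
Left endpoints: -1, -5/12, 1/6, 0.75, 4/3, 23/12.
f(-1) ≈ 1.6487, f(-5/12) ≈ 1.2316, f(1/6) ≈ 0.9200, f(0.75) ≈ 0.6873, f(4/3) ≈ 0.5134, f(23/12) ≈ 0.3835.
Sum = Δx · [f(-1) + f(-5/12) + f(1/6) + ...].
Sum ≈ 3.1410.

3.1410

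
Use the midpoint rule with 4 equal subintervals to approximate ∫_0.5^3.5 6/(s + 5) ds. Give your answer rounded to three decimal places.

Δs = (3.5 − 0.5)/4 = 0.75.
Midpoints: 0.875, 1.625, 2.375, 3.125.
f(0.875) = 48/47, f(1.625) = 48/53, f(2.375) = 48/59, f(3.125) = 48/65.
Sum = Δs · [f(0.875) + f(1.625) + f(2.375) + f(3.125)].
Sum ≈ 2.609.

2.609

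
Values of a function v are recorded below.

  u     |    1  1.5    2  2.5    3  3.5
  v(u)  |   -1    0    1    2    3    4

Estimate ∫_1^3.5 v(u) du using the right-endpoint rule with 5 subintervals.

Δu = 0.5.
Sum = 0.5·[0 + 1 + 2 + 3 + 4] = 5.

5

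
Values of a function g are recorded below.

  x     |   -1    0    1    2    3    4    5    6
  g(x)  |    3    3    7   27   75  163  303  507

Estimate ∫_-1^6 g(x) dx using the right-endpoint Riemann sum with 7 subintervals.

Δx = 1.
Sum = 1·[3 + 7 + 27 + 75 + 163 + 303 + 507] = 1085.

1085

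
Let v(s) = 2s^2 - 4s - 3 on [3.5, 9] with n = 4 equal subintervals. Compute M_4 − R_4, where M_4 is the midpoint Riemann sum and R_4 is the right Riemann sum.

M_4 = 301.68359375.
R_4 = 386.2890625.
M_4 − R_4 = -84.60546875.

-84.60546875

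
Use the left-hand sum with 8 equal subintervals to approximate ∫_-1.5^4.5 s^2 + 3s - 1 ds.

39.5625

Δs = (4.5 − (-1.5))/8 = 0.75.
Left endpoints: -1.5, -0.75, 0, 0.75, 1.5, 2.25, 3, 3.75.
f(-1.5) = -3.25, f(-0.75) = -2.6875, f(0) = -1, f(0.75) = 1.8125, f(1.5) = 5.75, f(2.25) = 10.8125, f(3) = 17, f(3.75) = 24.3125.
Sum = Δs · [f(-1.5) + f(-0.75) + f(0) + ...].
Sum = 39.5625.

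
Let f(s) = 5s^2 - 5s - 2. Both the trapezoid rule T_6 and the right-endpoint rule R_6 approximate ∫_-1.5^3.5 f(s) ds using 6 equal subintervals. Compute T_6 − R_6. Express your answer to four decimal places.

-10.4167

T_6 ≈ 44.976852.
R_6 ≈ 55.393519.
T_6 − R_6 ≈ -10.4167.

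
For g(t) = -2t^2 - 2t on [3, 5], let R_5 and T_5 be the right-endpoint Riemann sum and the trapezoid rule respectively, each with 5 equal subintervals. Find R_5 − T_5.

R_5 = -88.64.
T_5 = -81.44.
R_5 − T_5 = -7.2.

-7.2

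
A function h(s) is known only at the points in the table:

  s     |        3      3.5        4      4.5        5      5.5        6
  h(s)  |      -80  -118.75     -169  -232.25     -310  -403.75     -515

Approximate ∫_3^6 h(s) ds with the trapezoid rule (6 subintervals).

Δs = 0.5.
T_6 = (0.5/2)·[(-80) + 2·(-118.75) + 2·(-169) + 2·(-232.25) + 2·(-310) + 2·(-403.75) + (-515)] = -765.625.

-765.625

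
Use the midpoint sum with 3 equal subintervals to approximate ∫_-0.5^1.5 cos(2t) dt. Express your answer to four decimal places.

Δt = (1.5 − (-0.5))/3 = 2/3.
Midpoints: -1/6, 0.5, 7/6.
f(-1/6) ≈ 0.9450, f(0.5) ≈ 0.5403, f(7/6) ≈ -0.6908.
Sum = Δt · [f(-1/6) + f(0.5) + f(7/6)].
Sum ≈ 0.5297.

0.5297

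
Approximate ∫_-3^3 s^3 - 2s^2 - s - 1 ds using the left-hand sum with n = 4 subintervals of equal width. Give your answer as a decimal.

Δs = (3 − (-3))/4 = 1.5.
Left endpoints: -3, -1.5, 0, 1.5.
f(-3) = -43, f(-1.5) = -7.375, f(0) = -1, f(1.5) = -3.625.
Sum = Δs · [f(-3) + f(-1.5) + f(0) + f(1.5)].
Sum = -82.5.

-82.5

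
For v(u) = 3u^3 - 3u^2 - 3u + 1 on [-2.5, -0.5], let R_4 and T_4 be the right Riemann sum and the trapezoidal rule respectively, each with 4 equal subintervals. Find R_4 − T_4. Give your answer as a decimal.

14.625

R_4 = -20.5.
T_4 = -35.125.
R_4 − T_4 = 14.625.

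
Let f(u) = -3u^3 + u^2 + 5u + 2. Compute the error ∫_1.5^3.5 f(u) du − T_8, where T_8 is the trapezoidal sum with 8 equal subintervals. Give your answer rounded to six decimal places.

Exact integral: ∫_1.5^3.5 f(u) du ≈ -66.58333333.
T_8 = -67.03125.
Error ≈ -66.58333333 − (-67.03125) ≈ 0.447917.

0.447917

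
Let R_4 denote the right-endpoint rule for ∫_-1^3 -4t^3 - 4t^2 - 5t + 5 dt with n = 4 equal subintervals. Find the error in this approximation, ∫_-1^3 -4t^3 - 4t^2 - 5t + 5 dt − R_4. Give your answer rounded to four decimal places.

92.6667

Exact integral: ∫_-1^3 f(t) dt ≈ -117.333333.
R_4 = -210.
Error ≈ -117.333333 − (-210) ≈ 92.6667.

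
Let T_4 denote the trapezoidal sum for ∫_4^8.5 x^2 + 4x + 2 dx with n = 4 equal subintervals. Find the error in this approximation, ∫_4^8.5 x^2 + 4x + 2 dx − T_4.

Exact integral: ∫_4^8.5 f(x) dx = 304.875.
T_4 = 305.82421875.
Error = 304.875 − 305.82421875 = -0.94921875.

-0.94921875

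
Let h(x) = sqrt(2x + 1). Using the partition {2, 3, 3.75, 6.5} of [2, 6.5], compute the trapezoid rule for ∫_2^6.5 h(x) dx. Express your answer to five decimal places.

13.67993

Subinterval widths: 1, 0.75, 2.75.
h(2) ≈ 2.23607, h(3) ≈ 2.64575, h(3.75) ≈ 2.91548, h(6.5) ≈ 3.74166.
On each subinterval the trapezoid contributes (Δx_i/2)·[h(x_{i-1}) + h(x_i)].
Sum ≈ 13.67993.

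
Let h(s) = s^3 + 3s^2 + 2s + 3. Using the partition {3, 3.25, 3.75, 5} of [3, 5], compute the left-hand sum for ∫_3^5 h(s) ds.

185.28515625

Subinterval widths: 0.25, 0.5, 1.25.
Left endpoints: 3, 3.25, 3.75.
h(3) = 63, h(3.25) = 75.515625, h(3.75) = 105.421875.
Sum = Σ Δs_i · h(s_i).
Sum = 185.28515625.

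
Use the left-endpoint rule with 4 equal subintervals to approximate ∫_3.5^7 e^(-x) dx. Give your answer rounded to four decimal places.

Δx = (7 − 3.5)/4 = 0.875.
Left endpoints: 3.5, 4.375, 5.25, 6.125.
f(3.5) ≈ 0.0302, f(4.375) ≈ 0.0126, f(5.25) ≈ 0.0052, f(6.125) ≈ 0.0022.
Sum = Δx · [f(3.5) + f(4.375) + f(5.25) + f(6.125)].
Sum ≈ 0.0439.

0.0439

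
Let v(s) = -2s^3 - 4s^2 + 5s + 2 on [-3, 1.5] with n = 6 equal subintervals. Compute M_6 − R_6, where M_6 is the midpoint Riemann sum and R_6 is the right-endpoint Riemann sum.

M_6 = -10.51171875.
R_6 = -14.4140625.
M_6 − R_6 = 3.90234375.

3.90234375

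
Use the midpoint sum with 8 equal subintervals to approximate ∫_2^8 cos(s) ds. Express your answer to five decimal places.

Δs = (8 − 2)/8 = 0.75.
Midpoints: 2.375, 3.125, 3.875, 4.625, 5.375, 6.125, 6.875, 7.625.
f(2.375) ≈ -0.72028, f(3.125) ≈ -0.99986, f(3.875) ≈ -0.74290, f(4.625) ≈ -0.08728, f(5.375) ≈ 0.61518, f(6.125) ≈ 0.98751, f(6.875) ≈ 0.82993, f(7.625) ≈ 0.22699.
Sum = Δs · [f(2.375) + f(3.125) + f(3.875) + ...].
Sum ≈ 0.08197.

0.08197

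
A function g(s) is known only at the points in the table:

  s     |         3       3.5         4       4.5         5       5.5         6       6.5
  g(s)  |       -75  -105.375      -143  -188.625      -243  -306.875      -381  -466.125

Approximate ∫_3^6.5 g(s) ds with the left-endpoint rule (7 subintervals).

Δs = 0.5.
Sum = 0.5·[(-75) + (-105.375) + (-143) + (-188.625) + (-243) + (-306.875) + (-381)] = -721.4375.

-721.4375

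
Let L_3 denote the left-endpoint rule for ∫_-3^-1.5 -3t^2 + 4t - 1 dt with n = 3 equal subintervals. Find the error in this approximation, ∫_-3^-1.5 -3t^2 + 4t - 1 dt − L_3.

Exact integral: ∫_-3^-1.5 f(t) dt = -38.625.
L_3 = -45.375.
Error = -38.625 − (-45.375) = 6.75.

6.75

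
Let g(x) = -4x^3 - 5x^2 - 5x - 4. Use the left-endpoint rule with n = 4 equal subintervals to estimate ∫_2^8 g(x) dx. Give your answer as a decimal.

-3480.75

Δx = (8 − 2)/4 = 1.5.
Left endpoints: 2, 3.5, 5, 6.5.
g(2) = -66, g(3.5) = -254.25, g(5) = -654, g(6.5) = -1346.25.
Sum = Δx · [g(2) + g(3.5) + g(5) + g(6.5)].
Sum = -3480.75.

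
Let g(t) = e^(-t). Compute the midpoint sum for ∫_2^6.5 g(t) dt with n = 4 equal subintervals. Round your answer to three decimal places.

0.127

Δt = (6.5 − 2)/4 = 1.125.
Midpoints: 2.5625, 3.6875, 4.8125, 5.9375.
g(2.5625) ≈ 0.077, g(3.6875) ≈ 0.025, g(4.8125) ≈ 0.008, g(5.9375) ≈ 0.003.
Sum = Δt · [g(2.5625) + g(3.6875) + g(4.8125) + g(5.9375)].
Sum ≈ 0.127.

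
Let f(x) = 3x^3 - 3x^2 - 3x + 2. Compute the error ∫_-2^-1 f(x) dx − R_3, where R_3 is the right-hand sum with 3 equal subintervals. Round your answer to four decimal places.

-4.1944

Exact integral: ∫_-2^-1 f(x) dx = -11.75.
R_3 ≈ -7.555556.
Error ≈ -11.75 − (-7.555556) ≈ -4.1944.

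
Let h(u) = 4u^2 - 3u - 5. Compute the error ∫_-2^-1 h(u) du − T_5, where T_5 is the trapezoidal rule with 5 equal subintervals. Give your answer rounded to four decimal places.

Exact integral: ∫_-2^-1 h(u) du ≈ 8.833333.
T_5 = 8.86.
Error ≈ 8.833333 − 8.86 ≈ -0.0267.

-0.0267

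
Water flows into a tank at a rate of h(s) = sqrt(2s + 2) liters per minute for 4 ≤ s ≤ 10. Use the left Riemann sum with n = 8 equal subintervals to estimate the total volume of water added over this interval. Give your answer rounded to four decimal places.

23.2776

Δs = (10 − 4)/8 = 0.75.
Left endpoints: 4, 4.75, 5.5, 6.25, 7, 7.75, 8.5, 9.25.
h(4) ≈ 3.1623, h(4.75) ≈ 3.3912, h(5.5) ≈ 3.6056, h(6.25) ≈ 3.8079, h(7) ≈ 4.0000, h(7.75) ≈ 4.1833, h(8.5) ≈ 4.3589, h(9.25) ≈ 4.5277.
Sum = Δs · [h(4) + h(4.75) + h(5.5) + ...].
Sum ≈ 23.2776.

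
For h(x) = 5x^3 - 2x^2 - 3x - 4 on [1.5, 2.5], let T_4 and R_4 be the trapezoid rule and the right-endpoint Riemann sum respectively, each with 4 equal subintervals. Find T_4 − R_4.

-6.28125

T_4 = 24.625.
R_4 = 30.90625.
T_4 − R_4 = -6.28125.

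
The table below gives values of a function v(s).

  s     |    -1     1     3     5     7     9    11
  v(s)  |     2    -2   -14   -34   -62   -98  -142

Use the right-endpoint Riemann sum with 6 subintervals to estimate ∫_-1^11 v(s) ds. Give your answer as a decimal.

-704

Δs = 2.
Sum = 2·[(-2) + (-14) + (-34) + (-62) + (-98) + (-142)] = -704.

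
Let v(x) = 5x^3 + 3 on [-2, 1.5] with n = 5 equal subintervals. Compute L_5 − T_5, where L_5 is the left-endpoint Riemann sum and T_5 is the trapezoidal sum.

-19.90625

L_5 = -24.15.
T_5 = -4.24375.
L_5 − T_5 = -19.90625.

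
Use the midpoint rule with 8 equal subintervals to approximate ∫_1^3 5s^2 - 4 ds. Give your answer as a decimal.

35.28125

Δs = (3 − 1)/8 = 0.25.
Midpoints: 1.125, 1.375, 1.625, 1.875, 2.125, 2.375, 2.625, 2.875.
f(1.125) = 2.328125, f(1.375) = 5.453125, f(1.625) = 9.203125, f(1.875) = 13.578125, f(2.125) = 18.578125, f(2.375) = 24.203125, f(2.625) = 30.453125, f(2.875) = 37.328125.
Sum = Δs · [f(1.125) + f(1.375) + f(1.625) + ...].
Sum = 35.28125.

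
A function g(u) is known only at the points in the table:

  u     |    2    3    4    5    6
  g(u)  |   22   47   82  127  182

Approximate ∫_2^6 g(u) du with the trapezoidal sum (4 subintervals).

Δu = 1.
T_4 = (1/2)·[22 + 2·47 + 2·82 + 2·127 + 182] = 358.

358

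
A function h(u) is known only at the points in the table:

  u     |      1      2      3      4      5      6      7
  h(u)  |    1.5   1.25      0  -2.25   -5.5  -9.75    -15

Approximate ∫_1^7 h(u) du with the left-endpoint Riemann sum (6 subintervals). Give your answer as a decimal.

Δu = 1.
Sum = 1·[1.5 + 1.25 + 0 + (-2.25) + (-5.5) + (-9.75)] = -14.75.

-14.75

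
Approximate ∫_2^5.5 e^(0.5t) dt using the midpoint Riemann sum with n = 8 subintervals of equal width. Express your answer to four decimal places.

25.7972

Δt = (5.5 − 2)/8 = 0.4375.
Midpoints: 2.21875, 2.65625, 3.09375, 3.53125, 3.96875, 4.40625, 4.84375, 5.28125.
f(2.21875) ≈ 3.0325, f(2.65625) ≈ 3.7740, f(3.09375) ≈ 4.6968, f(3.53125) ≈ 5.8452, f(3.96875) ≈ 7.2745, f(4.40625) ≈ 9.0533, f(4.84375) ≈ 11.2670, f(5.28125) ≈ 14.0220.
Sum = Δt · [f(2.21875) + f(2.65625) + f(3.09375) + ...].
Sum ≈ 25.7972.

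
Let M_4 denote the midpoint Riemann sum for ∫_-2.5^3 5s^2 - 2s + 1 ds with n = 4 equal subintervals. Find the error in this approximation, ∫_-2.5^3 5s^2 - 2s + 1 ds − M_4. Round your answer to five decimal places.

4.33268

Exact integral: ∫_-2.5^3 f(s) ds ≈ 73.7916667.
M_4 ≈ 69.4589844.
Error ≈ 73.7916667 − 69.4589844 ≈ 4.33268.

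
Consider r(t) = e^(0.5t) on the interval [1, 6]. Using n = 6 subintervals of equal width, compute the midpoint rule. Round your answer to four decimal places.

Δt = (6 − 1)/6 = 5/6.
Midpoints: 17/12, 2.25, 37/12, 47/12, 4.75, 67/12.
r(17/12) ≈ 2.0306, r(2.25) ≈ 3.0802, r(37/12) ≈ 4.6724, r(47/12) ≈ 7.0875, r(4.75) ≈ 10.7510, r(67/12) ≈ 16.3082.
Sum = Δt · [r(17/12) + r(2.25) + r(37/12) + ...].
Sum ≈ 36.6082.

36.6082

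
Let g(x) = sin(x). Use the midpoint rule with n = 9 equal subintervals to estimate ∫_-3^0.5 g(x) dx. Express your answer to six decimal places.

-1.879396

Δx = (0.5 − (-3))/9 = 7/18.
Midpoints: -101/36, -29/12, -73/36, -59/36, -1.25, -31/36, -17/36, -1/12, 11/36.
g(-101/36) ≈ -0.329748, g(-29/12) ≈ -0.663080, g(-73/36) ≈ -0.897388, g(-59/36) ≈ -0.997683, g(-1.25) ≈ -0.948985, g(-31/36) ≈ -0.758567, g(-17/36) ≈ -0.454866, g(-1/12) ≈ -0.083237, g(11/36) ≈ 0.300823.
Sum = Δx · [g(-101/36) + g(-29/12) + g(-73/36) + ...].
Sum ≈ -1.879396.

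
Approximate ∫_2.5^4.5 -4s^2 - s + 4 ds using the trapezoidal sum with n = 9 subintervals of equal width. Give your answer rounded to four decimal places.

-99.7325

Δs = (4.5 − 2.5)/9 = 2/9.
f(2.5) = -23.5, f(49/18) = -4595/162, f(53/18) = -5447/162, f(19/6) = -707/18, f(61/18) = -7343/162, f(65/18) = -8387/162, f(23/6) = -1055/18, f(73/18) = -10667/162, f(77/18) = -11903/162, f(4.5) = -81.5.
T_9 = (Δs/2)·[f(s_0) + 2f(s_1) + ... + 2f(s_{8}) + f(s_9)].
Sum ≈ -99.7325.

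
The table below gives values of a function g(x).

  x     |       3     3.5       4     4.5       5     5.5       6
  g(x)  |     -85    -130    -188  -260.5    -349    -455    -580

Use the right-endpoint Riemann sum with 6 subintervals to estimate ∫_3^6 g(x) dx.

-981.25

Δx = 0.5.
Sum = 0.5·[(-130) + (-188) + (-260.5) + (-349) + (-455) + (-580)] = -981.25.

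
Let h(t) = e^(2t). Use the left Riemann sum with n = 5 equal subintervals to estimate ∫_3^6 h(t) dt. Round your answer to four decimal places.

Δt = (6 − 3)/5 = 0.6.
Left endpoints: 3, 3.6, 4.2, 4.8, 5.4.
h(3) ≈ 403.4288, h(3.6) ≈ 1339.4308, h(4.2) ≈ 4447.0667, h(4.8) ≈ 14764.7816, h(5.4) ≈ 49020.8011.
Sum = Δt · [h(3) + h(3.6) + h(4.2) + h(4.8) + h(5.4)].
Sum ≈ 41985.3054.

41985.3054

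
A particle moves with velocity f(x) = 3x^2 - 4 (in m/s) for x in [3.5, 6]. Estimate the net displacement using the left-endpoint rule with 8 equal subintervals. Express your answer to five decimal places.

152.11426

Δx = (6 − 3.5)/8 = 0.3125.
Left endpoints: 3.5, 3.8125, 4.125, 4.4375, 4.75, 5.0625, 5.375, 5.6875.
f(3.5) = 32.75, f(3.8125) = 39.60546875, f(4.125) = 47.046875, f(4.4375) = 55.07421875, f(4.75) = 63.6875, f(5.0625) = 72.88671875, f(5.375) = 82.671875, f(5.6875) = 93.04296875.
Sum = Δx · [f(3.5) + f(3.8125) + f(4.125) + ...].
Sum ≈ 152.11426.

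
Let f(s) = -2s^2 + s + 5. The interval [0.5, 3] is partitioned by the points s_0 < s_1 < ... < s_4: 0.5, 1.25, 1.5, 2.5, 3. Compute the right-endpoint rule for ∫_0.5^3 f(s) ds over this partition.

-7.15625

Subinterval widths: 0.75, 0.25, 1, 0.5.
Right endpoints: 1.25, 1.5, 2.5, 3.
f(1.25) = 3.125, f(1.5) = 2, f(2.5) = -5, f(3) = -10.
Sum = Σ Δs_i · f(s_i).
Sum = -7.15625.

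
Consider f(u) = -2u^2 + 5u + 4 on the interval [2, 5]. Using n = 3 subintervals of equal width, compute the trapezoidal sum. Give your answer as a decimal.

-14.5

Δu = (5 − 2)/3 = 1.
f(2) = 6, f(3) = 1, f(4) = -8, f(5) = -21.
T_3 = (Δu/2)·[f(u_0) + 2f(u_1) + 2f(u_2) + f(u_3)].
Sum = -14.5.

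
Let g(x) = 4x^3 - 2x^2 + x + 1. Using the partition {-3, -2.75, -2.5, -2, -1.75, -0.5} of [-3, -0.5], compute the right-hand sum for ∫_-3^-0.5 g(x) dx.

-72.34375

Subinterval widths: 0.25, 0.25, 0.5, 0.25, 1.25.
Right endpoints: -2.75, -2.5, -2, -1.75, -0.5.
g(-2.75) = -100.0625, g(-2.5) = -76.5, g(-2) = -41, g(-1.75) = -28.3125, g(-0.5) = -0.5.
Sum = Σ Δx_i · g(x_i).
Sum = -72.34375.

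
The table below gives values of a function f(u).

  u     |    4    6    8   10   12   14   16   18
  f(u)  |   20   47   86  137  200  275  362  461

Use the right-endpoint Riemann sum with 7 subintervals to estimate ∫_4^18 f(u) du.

Δu = 2.
Sum = 2·[47 + 86 + 137 + 200 + 275 + 362 + 461] = 3136.

3136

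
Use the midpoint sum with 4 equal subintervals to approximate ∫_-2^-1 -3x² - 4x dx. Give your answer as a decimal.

-0.984375

Δx = (-1 − (-2))/4 = 0.25.
Midpoints: -1.875, -1.625, -1.375, -1.125.
f(-1.875) = -3.046875, f(-1.625) = -1.421875, f(-1.375) = -0.171875, f(-1.125) = 0.703125.
Sum = Δx · [f(-1.875) + f(-1.625) + f(-1.375) + f(-1.125)].
Sum = -0.984375.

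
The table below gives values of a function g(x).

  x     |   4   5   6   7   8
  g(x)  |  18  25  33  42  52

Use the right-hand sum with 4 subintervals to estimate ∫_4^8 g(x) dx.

Δx = 1.
Sum = 1·[25 + 33 + 42 + 52] = 152.

152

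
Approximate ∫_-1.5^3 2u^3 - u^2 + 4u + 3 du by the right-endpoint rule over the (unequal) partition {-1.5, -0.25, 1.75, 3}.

Subinterval widths: 1.25, 2, 1.25.
Right endpoints: -0.25, 1.75, 3.
f(-0.25) = 1.90625, f(1.75) = 17.65625, f(3) = 60.
Sum = Σ Δu_i · f(u_i).
Sum = 112.6953125.

112.6953125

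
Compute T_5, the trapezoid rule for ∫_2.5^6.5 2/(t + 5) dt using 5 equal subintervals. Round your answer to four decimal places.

0.8560

Δt = (6.5 − 2.5)/5 = 0.8.
f(2.5) = 4/15, f(3.3) = 20/83, f(4.1) = 20/91, f(4.9) = 20/99, f(5.7) = 20/107, f(6.5) = 4/23.
T_5 = (Δt/2)·[f(t_0) + 2f(t_1) + ... + 2f(t_{4}) + f(t_5)].
Sum ≈ 0.8560.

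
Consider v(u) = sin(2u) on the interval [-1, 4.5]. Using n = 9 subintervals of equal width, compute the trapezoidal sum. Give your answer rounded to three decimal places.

Δu = (4.5 − (-1))/9 = 11/18.
v(-1) ≈ -0.909, v(-7/18) ≈ -0.702, v(2/9) ≈ 0.430, v(5/6) ≈ 0.995, v(13/9) ≈ 0.250, v(37/18) ≈ -0.825, v(8/3) ≈ -0.813, v(59/18) ≈ 0.269, v(35/9) ≈ 0.997, v(4.5) ≈ 0.412.
T_9 = (Δu/2)·[v(u_0) + 2v(u_1) + ... + 2v(u_{8}) + v(u_9)].
Sum ≈ 0.216.

0.216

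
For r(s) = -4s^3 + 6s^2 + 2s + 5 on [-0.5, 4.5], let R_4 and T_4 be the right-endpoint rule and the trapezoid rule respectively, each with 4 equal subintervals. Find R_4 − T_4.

R_4 = -352.8125.
T_4 = -205.9375.
R_4 − T_4 = -146.875.

-146.875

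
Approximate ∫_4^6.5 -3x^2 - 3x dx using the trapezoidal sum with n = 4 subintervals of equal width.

Δx = (6.5 − 4)/4 = 0.625.
f(4) = -60, f(4.625) = -78.046875, f(5.25) = -98.4375, f(5.875) = -121.171875, f(6.5) = -146.25.
T_4 = (Δx/2)·[f(x_0) + 2f(x_1) + 2f(x_2) + 2f(x_3) + f(x_4)].
Sum = -250.48828125.

-250.48828125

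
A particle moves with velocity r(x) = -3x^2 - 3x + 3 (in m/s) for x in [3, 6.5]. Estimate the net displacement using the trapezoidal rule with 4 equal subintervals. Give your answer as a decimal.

-288.33984375

Δx = (6.5 − 3)/4 = 0.875.
r(3) = -33, r(3.875) = -53.671875, r(4.75) = -78.9375, r(5.625) = -108.796875, r(6.5) = -143.25.
T_4 = (Δx/2)·[r(x_0) + 2r(x_1) + 2r(x_2) + 2r(x_3) + r(x_4)].
Sum = -288.33984375.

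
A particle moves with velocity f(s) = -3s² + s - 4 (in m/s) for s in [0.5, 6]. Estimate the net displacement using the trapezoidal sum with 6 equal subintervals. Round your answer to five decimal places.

Δs = (6 − 0.5)/6 = 11/12.
f(0.5) = -4.25, f(17/12) = -413/48, f(7/3) = -18, f(3.25) = -32.4375, f(25/6) = -623/12, f(61/12) = -76.4375, f(6) = -106.
T_6 = (Δs/2)·[f(s_0) + 2f(s_1) + ... + 2f(s_{5}) + f(s_6)].
Sum ≈ -222.31076.

-222.31076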